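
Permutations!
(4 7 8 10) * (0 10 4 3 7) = (0 10 3 7 8 4) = [10, 1, 2, 7, 0, 5, 6, 8, 4, 9, 3]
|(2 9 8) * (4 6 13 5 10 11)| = |(2 9 8)(4 6 13 5 10 11)| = 6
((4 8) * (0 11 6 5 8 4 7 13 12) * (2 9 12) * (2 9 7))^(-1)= ((0 11 6 5 8 2 7 13 9 12))^(-1)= (0 12 9 13 7 2 8 5 6 11)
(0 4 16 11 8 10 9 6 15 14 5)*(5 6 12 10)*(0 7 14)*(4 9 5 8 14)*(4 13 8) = (0 9 12 10 5 7 13 8 4 16 11 14 6 15) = [9, 1, 2, 3, 16, 7, 15, 13, 4, 12, 5, 14, 10, 8, 6, 0, 11]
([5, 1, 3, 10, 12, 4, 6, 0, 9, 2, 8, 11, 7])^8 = (0 12 5 7 4)(2 8 3 9 10)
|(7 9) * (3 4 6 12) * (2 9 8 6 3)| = |(2 9 7 8 6 12)(3 4)| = 6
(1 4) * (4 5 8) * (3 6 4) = (1 5 8 3 6 4) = [0, 5, 2, 6, 1, 8, 4, 7, 3]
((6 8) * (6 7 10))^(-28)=(10)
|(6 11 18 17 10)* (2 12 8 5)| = 20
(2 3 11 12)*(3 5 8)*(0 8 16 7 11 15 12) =(0 8 3 15 12 2 5 16 7 11) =[8, 1, 5, 15, 4, 16, 6, 11, 3, 9, 10, 0, 2, 13, 14, 12, 7]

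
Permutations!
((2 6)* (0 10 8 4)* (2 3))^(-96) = (10)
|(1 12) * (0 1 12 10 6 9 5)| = 6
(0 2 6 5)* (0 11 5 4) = (0 2 6 4)(5 11) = [2, 1, 6, 3, 0, 11, 4, 7, 8, 9, 10, 5]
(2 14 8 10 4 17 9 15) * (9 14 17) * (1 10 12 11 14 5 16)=(1 10 4 9 15 2 17 5 16)(8 12 11 14)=[0, 10, 17, 3, 9, 16, 6, 7, 12, 15, 4, 14, 11, 13, 8, 2, 1, 5]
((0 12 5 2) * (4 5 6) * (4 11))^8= (0 12 6 11 4 5 2)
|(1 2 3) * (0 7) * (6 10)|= 6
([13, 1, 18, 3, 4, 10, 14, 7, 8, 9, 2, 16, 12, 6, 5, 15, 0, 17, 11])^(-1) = [16, 1, 10, 3, 4, 14, 13, 7, 8, 9, 5, 18, 12, 0, 6, 15, 11, 17, 2]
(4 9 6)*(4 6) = (4 9) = [0, 1, 2, 3, 9, 5, 6, 7, 8, 4]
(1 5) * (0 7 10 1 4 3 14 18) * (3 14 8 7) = (0 3 8 7 10 1 5 4 14 18) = [3, 5, 2, 8, 14, 4, 6, 10, 7, 9, 1, 11, 12, 13, 18, 15, 16, 17, 0]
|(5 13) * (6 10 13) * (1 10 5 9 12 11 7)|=|(1 10 13 9 12 11 7)(5 6)|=14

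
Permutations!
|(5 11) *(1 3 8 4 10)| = |(1 3 8 4 10)(5 11)| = 10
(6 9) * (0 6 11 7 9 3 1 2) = (0 6 3 1 2)(7 9 11) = [6, 2, 0, 1, 4, 5, 3, 9, 8, 11, 10, 7]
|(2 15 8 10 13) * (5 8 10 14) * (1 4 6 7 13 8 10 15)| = 12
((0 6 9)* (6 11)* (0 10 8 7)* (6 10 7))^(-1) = (0 7 9 6 8 10 11)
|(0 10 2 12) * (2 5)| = 5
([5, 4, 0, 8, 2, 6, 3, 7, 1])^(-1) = (0 2 4 1 8 3 6 5)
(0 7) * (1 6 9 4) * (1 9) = (0 7)(1 6)(4 9) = [7, 6, 2, 3, 9, 5, 1, 0, 8, 4]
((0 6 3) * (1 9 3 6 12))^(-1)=(0 3 9 1 12)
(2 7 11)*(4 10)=(2 7 11)(4 10)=[0, 1, 7, 3, 10, 5, 6, 11, 8, 9, 4, 2]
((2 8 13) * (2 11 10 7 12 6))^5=(2 7 13 6 10 8 12 11)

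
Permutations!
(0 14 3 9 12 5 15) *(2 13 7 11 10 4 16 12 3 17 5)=(0 14 17 5 15)(2 13 7 11 10 4 16 12)(3 9)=[14, 1, 13, 9, 16, 15, 6, 11, 8, 3, 4, 10, 2, 7, 17, 0, 12, 5]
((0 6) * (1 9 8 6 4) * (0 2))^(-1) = (0 2 6 8 9 1 4)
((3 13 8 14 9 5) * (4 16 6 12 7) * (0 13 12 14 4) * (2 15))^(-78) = ((0 13 8 4 16 6 14 9 5 3 12 7)(2 15))^(-78) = (0 14)(3 4)(5 8)(6 7)(9 13)(12 16)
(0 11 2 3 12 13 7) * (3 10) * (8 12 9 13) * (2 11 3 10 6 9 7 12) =(0 3 7)(2 6 9 13 12 8) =[3, 1, 6, 7, 4, 5, 9, 0, 2, 13, 10, 11, 8, 12]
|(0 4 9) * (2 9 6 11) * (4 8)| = |(0 8 4 6 11 2 9)| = 7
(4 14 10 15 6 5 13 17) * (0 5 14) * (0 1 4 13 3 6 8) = [5, 4, 2, 6, 1, 3, 14, 7, 0, 9, 15, 11, 12, 17, 10, 8, 16, 13] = (0 5 3 6 14 10 15 8)(1 4)(13 17)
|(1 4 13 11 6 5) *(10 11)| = 7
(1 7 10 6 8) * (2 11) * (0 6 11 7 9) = [6, 9, 7, 3, 4, 5, 8, 10, 1, 0, 11, 2] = (0 6 8 1 9)(2 7 10 11)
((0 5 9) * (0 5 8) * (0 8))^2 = (9)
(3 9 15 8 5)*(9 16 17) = (3 16 17 9 15 8 5) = [0, 1, 2, 16, 4, 3, 6, 7, 5, 15, 10, 11, 12, 13, 14, 8, 17, 9]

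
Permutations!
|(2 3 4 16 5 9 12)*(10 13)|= |(2 3 4 16 5 9 12)(10 13)|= 14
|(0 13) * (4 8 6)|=|(0 13)(4 8 6)|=6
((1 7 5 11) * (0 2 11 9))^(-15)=((0 2 11 1 7 5 9))^(-15)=(0 9 5 7 1 11 2)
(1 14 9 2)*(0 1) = [1, 14, 0, 3, 4, 5, 6, 7, 8, 2, 10, 11, 12, 13, 9] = (0 1 14 9 2)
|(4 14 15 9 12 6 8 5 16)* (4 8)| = 6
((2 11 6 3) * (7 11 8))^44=((2 8 7 11 6 3))^44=(2 7 6)(3 8 11)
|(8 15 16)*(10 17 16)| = |(8 15 10 17 16)| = 5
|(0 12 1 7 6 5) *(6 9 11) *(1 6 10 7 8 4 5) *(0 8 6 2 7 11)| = 30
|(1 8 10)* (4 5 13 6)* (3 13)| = 15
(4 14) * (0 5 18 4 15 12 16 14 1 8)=(0 5 18 4 1 8)(12 16 14 15)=[5, 8, 2, 3, 1, 18, 6, 7, 0, 9, 10, 11, 16, 13, 15, 12, 14, 17, 4]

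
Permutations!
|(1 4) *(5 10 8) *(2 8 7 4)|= 7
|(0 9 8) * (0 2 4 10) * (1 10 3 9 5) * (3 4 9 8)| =|(0 5 1 10)(2 9 3 8)| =4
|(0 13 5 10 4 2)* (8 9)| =6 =|(0 13 5 10 4 2)(8 9)|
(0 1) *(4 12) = [1, 0, 2, 3, 12, 5, 6, 7, 8, 9, 10, 11, 4] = (0 1)(4 12)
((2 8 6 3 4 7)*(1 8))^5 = (1 7 3 8 2 4 6)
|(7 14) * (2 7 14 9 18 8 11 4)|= 7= |(2 7 9 18 8 11 4)|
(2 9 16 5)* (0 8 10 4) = (0 8 10 4)(2 9 16 5) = [8, 1, 9, 3, 0, 2, 6, 7, 10, 16, 4, 11, 12, 13, 14, 15, 5]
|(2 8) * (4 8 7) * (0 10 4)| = |(0 10 4 8 2 7)| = 6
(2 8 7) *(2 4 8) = (4 8 7) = [0, 1, 2, 3, 8, 5, 6, 4, 7]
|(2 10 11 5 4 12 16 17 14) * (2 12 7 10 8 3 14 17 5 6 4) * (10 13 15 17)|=56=|(2 8 3 14 12 16 5)(4 7 13 15 17 10 11 6)|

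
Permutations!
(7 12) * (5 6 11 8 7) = (5 6 11 8 7 12) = [0, 1, 2, 3, 4, 6, 11, 12, 7, 9, 10, 8, 5]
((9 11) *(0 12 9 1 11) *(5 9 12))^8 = (12)(0 9 5)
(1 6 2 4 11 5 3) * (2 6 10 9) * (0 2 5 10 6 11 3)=(0 2 4 3 1 6 11 10 9 5)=[2, 6, 4, 1, 3, 0, 11, 7, 8, 5, 9, 10]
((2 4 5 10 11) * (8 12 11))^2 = ((2 4 5 10 8 12 11))^2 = (2 5 8 11 4 10 12)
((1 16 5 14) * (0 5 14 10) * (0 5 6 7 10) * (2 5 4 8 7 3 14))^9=(0 6 3 14 1 16 2 5)(4 8 7 10)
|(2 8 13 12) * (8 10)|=5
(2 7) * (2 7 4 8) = (2 4 8) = [0, 1, 4, 3, 8, 5, 6, 7, 2]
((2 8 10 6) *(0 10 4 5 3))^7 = (0 3 5 4 8 2 6 10)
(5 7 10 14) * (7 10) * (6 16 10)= [0, 1, 2, 3, 4, 6, 16, 7, 8, 9, 14, 11, 12, 13, 5, 15, 10]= (5 6 16 10 14)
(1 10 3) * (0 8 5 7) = (0 8 5 7)(1 10 3) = [8, 10, 2, 1, 4, 7, 6, 0, 5, 9, 3]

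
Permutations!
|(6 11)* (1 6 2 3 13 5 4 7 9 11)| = 8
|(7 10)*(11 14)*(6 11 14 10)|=4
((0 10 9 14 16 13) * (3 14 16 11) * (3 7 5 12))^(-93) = (0 9 13 10 16)(3 7)(5 14)(11 12)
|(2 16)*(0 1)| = 2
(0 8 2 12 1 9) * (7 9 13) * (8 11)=(0 11 8 2 12 1 13 7 9)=[11, 13, 12, 3, 4, 5, 6, 9, 2, 0, 10, 8, 1, 7]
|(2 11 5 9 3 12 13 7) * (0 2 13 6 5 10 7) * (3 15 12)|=30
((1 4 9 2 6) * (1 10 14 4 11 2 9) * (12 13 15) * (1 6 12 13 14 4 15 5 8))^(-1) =(1 8 5 13 15 14 12 2 11)(4 10 6)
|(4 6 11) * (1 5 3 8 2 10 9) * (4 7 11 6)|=|(1 5 3 8 2 10 9)(7 11)|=14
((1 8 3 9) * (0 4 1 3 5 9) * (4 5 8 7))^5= (0 5 9 3)(1 4 7)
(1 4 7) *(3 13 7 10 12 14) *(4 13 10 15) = (1 13 7)(3 10 12 14)(4 15) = [0, 13, 2, 10, 15, 5, 6, 1, 8, 9, 12, 11, 14, 7, 3, 4]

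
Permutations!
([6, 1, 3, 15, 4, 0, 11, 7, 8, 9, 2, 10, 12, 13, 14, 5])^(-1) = (0 5 15 3 2 10 11 6)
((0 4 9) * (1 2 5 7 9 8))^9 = ((0 4 8 1 2 5 7 9))^9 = (0 4 8 1 2 5 7 9)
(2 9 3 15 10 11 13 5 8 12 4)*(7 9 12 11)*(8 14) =(2 12 4)(3 15 10 7 9)(5 14 8 11 13) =[0, 1, 12, 15, 2, 14, 6, 9, 11, 3, 7, 13, 4, 5, 8, 10]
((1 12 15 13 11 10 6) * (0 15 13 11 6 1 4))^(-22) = ((0 15 11 10 1 12 13 6 4))^(-22) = (0 12 15 13 11 6 10 4 1)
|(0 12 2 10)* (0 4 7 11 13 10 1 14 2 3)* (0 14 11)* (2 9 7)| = 6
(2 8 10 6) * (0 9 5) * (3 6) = (0 9 5)(2 8 10 3 6) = [9, 1, 8, 6, 4, 0, 2, 7, 10, 5, 3]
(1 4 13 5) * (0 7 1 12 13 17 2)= (0 7 1 4 17 2)(5 12 13)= [7, 4, 0, 3, 17, 12, 6, 1, 8, 9, 10, 11, 13, 5, 14, 15, 16, 2]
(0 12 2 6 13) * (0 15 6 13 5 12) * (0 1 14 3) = (0 1 14 3)(2 13 15 6 5 12) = [1, 14, 13, 0, 4, 12, 5, 7, 8, 9, 10, 11, 2, 15, 3, 6]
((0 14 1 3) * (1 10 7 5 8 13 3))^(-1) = ((0 14 10 7 5 8 13 3))^(-1) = (0 3 13 8 5 7 10 14)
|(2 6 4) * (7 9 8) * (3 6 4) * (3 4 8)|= 7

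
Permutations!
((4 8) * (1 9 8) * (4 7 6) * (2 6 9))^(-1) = ((1 2 6 4)(7 9 8))^(-1) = (1 4 6 2)(7 8 9)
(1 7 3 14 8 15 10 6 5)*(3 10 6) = (1 7 10 3 14 8 15 6 5) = [0, 7, 2, 14, 4, 1, 5, 10, 15, 9, 3, 11, 12, 13, 8, 6]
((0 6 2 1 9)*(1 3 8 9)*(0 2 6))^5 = ((2 3 8 9))^5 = (2 3 8 9)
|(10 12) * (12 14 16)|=4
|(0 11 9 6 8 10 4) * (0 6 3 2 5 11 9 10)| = 10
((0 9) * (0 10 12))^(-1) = ((0 9 10 12))^(-1) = (0 12 10 9)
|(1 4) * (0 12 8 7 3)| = 10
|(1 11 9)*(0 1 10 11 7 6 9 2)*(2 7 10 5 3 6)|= |(0 1 10 11 7 2)(3 6 9 5)|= 12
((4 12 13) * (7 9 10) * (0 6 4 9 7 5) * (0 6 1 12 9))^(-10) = (0 12)(1 13)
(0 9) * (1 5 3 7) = [9, 5, 2, 7, 4, 3, 6, 1, 8, 0] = (0 9)(1 5 3 7)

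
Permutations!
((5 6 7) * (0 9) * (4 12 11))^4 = ((0 9)(4 12 11)(5 6 7))^4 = (4 12 11)(5 6 7)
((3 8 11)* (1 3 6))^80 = (11)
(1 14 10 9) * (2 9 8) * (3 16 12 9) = (1 14 10 8 2 3 16 12 9) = [0, 14, 3, 16, 4, 5, 6, 7, 2, 1, 8, 11, 9, 13, 10, 15, 12]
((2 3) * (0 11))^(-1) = (0 11)(2 3)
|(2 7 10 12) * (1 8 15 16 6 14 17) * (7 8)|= |(1 7 10 12 2 8 15 16 6 14 17)|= 11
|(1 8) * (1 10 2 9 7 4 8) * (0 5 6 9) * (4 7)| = 8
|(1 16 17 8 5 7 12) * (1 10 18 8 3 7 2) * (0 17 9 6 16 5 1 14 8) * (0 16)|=10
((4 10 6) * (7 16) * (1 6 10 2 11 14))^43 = (1 6 4 2 11 14)(7 16)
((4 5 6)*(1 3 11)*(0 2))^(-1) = (0 2)(1 11 3)(4 6 5)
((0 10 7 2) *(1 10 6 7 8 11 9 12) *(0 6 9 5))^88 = (12)(2 6 7)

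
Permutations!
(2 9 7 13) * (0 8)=(0 8)(2 9 7 13)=[8, 1, 9, 3, 4, 5, 6, 13, 0, 7, 10, 11, 12, 2]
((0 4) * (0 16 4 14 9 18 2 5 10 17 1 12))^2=((0 14 9 18 2 5 10 17 1 12)(4 16))^2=(0 9 2 10 1)(5 17 12 14 18)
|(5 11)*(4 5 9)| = |(4 5 11 9)| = 4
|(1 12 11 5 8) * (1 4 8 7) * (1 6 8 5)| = 15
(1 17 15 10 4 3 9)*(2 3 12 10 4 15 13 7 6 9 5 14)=[0, 17, 3, 5, 12, 14, 9, 6, 8, 1, 15, 11, 10, 7, 2, 4, 16, 13]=(1 17 13 7 6 9)(2 3 5 14)(4 12 10 15)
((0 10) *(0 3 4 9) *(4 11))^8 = (0 3 4)(9 10 11)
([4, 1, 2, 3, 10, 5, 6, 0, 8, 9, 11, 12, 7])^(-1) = [7, 1, 2, 3, 0, 5, 6, 12, 8, 9, 4, 10, 11]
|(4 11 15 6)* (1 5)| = 4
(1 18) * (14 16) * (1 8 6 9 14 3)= (1 18 8 6 9 14 16 3)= [0, 18, 2, 1, 4, 5, 9, 7, 6, 14, 10, 11, 12, 13, 16, 15, 3, 17, 8]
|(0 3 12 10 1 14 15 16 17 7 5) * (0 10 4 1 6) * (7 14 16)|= |(0 3 12 4 1 16 17 14 15 7 5 10 6)|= 13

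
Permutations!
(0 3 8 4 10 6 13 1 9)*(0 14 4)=(0 3 8)(1 9 14 4 10 6 13)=[3, 9, 2, 8, 10, 5, 13, 7, 0, 14, 6, 11, 12, 1, 4]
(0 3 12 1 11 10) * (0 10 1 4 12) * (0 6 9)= (0 3 6 9)(1 11)(4 12)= [3, 11, 2, 6, 12, 5, 9, 7, 8, 0, 10, 1, 4]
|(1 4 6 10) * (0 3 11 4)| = 7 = |(0 3 11 4 6 10 1)|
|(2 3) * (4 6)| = 2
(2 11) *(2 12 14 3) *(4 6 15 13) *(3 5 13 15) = (15)(2 11 12 14 5 13 4 6 3) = [0, 1, 11, 2, 6, 13, 3, 7, 8, 9, 10, 12, 14, 4, 5, 15]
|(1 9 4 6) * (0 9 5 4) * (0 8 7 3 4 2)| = 10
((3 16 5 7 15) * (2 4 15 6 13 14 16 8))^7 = ((2 4 15 3 8)(5 7 6 13 14 16))^7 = (2 15 8 4 3)(5 7 6 13 14 16)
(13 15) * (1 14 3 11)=(1 14 3 11)(13 15)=[0, 14, 2, 11, 4, 5, 6, 7, 8, 9, 10, 1, 12, 15, 3, 13]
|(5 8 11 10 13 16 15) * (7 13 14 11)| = |(5 8 7 13 16 15)(10 14 11)| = 6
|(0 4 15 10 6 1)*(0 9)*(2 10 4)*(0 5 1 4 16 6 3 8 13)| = |(0 2 10 3 8 13)(1 9 5)(4 15 16 6)| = 12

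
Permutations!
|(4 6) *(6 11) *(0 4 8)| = |(0 4 11 6 8)| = 5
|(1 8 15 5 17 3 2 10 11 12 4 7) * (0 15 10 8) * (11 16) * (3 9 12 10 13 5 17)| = 120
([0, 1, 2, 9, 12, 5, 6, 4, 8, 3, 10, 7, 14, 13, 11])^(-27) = [0, 1, 2, 9, 11, 5, 6, 14, 8, 3, 10, 12, 7, 13, 4]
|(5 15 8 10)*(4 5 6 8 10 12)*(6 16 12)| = 6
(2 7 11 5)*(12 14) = [0, 1, 7, 3, 4, 2, 6, 11, 8, 9, 10, 5, 14, 13, 12] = (2 7 11 5)(12 14)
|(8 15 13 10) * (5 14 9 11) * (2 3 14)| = 12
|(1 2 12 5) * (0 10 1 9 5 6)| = 6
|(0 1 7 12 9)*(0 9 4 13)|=6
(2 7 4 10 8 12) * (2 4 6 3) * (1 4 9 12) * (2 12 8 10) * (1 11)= [0, 4, 7, 12, 2, 5, 3, 6, 11, 8, 10, 1, 9]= (1 4 2 7 6 3 12 9 8 11)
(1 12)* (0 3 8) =(0 3 8)(1 12) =[3, 12, 2, 8, 4, 5, 6, 7, 0, 9, 10, 11, 1]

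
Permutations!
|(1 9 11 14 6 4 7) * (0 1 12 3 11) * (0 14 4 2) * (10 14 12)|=12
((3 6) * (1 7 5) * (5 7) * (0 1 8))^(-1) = (0 8 5 1)(3 6)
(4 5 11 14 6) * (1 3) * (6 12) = (1 3)(4 5 11 14 12 6) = [0, 3, 2, 1, 5, 11, 4, 7, 8, 9, 10, 14, 6, 13, 12]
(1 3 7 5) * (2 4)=(1 3 7 5)(2 4)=[0, 3, 4, 7, 2, 1, 6, 5]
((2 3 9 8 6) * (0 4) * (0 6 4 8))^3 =((0 8 4 6 2 3 9))^3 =(0 6 9 4 3 8 2)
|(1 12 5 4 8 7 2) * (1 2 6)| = 7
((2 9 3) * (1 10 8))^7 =((1 10 8)(2 9 3))^7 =(1 10 8)(2 9 3)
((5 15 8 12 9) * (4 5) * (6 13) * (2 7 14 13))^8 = ((2 7 14 13 6)(4 5 15 8 12 9))^8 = (2 13 7 6 14)(4 15 12)(5 8 9)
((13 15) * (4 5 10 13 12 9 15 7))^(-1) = (4 7 13 10 5)(9 12 15)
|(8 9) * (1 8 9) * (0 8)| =3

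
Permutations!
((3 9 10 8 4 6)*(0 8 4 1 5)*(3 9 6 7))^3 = (0 5 1 8)(3 10)(4 6)(7 9) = ((0 8 1 5)(3 6 9 10 4 7))^3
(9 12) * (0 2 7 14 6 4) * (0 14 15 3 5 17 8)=(0 2 7 15 3 5 17 8)(4 14 6)(9 12)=[2, 1, 7, 5, 14, 17, 4, 15, 0, 12, 10, 11, 9, 13, 6, 3, 16, 8]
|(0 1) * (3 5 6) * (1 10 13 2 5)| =8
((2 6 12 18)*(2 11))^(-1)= (2 11 18 12 6)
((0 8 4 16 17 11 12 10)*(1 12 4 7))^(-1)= (0 10 12 1 7 8)(4 11 17 16)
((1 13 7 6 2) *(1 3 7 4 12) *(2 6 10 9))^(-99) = ((1 13 4 12)(2 3 7 10 9))^(-99) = (1 13 4 12)(2 3 7 10 9)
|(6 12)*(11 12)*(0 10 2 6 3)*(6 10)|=10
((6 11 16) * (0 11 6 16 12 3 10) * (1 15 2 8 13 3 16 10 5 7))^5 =(16)(1 3 2 7 13 15 5 8)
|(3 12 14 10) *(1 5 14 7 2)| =8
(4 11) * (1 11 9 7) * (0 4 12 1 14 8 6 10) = [4, 11, 2, 3, 9, 5, 10, 14, 6, 7, 0, 12, 1, 13, 8] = (0 4 9 7 14 8 6 10)(1 11 12)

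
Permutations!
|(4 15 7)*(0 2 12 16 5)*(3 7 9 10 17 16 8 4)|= |(0 2 12 8 4 15 9 10 17 16 5)(3 7)|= 22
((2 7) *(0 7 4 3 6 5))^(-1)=(0 5 6 3 4 2 7)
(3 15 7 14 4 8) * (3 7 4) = (3 15 4 8 7 14) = [0, 1, 2, 15, 8, 5, 6, 14, 7, 9, 10, 11, 12, 13, 3, 4]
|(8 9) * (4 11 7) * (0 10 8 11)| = |(0 10 8 9 11 7 4)| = 7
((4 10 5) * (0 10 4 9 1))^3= ((0 10 5 9 1))^3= (0 9 10 1 5)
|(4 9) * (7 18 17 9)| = |(4 7 18 17 9)| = 5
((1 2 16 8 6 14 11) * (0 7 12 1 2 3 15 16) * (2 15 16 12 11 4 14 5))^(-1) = ((0 7 11 15 12 1 3 16 8 6 5 2)(4 14))^(-1) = (0 2 5 6 8 16 3 1 12 15 11 7)(4 14)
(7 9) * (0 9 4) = (0 9 7 4) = [9, 1, 2, 3, 0, 5, 6, 4, 8, 7]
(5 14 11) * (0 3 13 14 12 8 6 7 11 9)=(0 3 13 14 9)(5 12 8 6 7 11)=[3, 1, 2, 13, 4, 12, 7, 11, 6, 0, 10, 5, 8, 14, 9]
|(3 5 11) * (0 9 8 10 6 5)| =|(0 9 8 10 6 5 11 3)| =8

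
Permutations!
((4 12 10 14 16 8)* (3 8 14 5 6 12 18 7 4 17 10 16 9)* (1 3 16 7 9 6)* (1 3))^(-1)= ((3 8 17 10 5)(4 18 9 16 14 6 12 7))^(-1)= (3 5 10 17 8)(4 7 12 6 14 16 9 18)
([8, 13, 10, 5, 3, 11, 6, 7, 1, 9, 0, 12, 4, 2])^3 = [13, 10, 8, 12, 11, 4, 6, 7, 2, 9, 1, 3, 5, 0]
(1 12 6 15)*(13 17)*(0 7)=(0 7)(1 12 6 15)(13 17)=[7, 12, 2, 3, 4, 5, 15, 0, 8, 9, 10, 11, 6, 17, 14, 1, 16, 13]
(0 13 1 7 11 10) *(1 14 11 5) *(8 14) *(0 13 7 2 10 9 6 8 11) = (0 7 5 1 2 10 13 11 9 6 8 14) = [7, 2, 10, 3, 4, 1, 8, 5, 14, 6, 13, 9, 12, 11, 0]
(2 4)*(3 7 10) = (2 4)(3 7 10) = [0, 1, 4, 7, 2, 5, 6, 10, 8, 9, 3]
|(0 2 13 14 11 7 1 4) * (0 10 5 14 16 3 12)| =|(0 2 13 16 3 12)(1 4 10 5 14 11 7)| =42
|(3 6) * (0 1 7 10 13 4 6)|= 8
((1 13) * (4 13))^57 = ((1 4 13))^57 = (13)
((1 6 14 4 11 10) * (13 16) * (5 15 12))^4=((1 6 14 4 11 10)(5 15 12)(13 16))^4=(16)(1 11 14)(4 6 10)(5 15 12)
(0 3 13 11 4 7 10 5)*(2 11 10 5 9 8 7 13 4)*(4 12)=(0 3 12 4 13 10 9 8 7 5)(2 11)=[3, 1, 11, 12, 13, 0, 6, 5, 7, 8, 9, 2, 4, 10]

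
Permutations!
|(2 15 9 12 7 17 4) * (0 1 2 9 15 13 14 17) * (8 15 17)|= |(0 1 2 13 14 8 15 17 4 9 12 7)|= 12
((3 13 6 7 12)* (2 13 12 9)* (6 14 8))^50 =(2 13 14 8 6 7 9)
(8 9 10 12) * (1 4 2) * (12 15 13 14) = (1 4 2)(8 9 10 15 13 14 12) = [0, 4, 1, 3, 2, 5, 6, 7, 9, 10, 15, 11, 8, 14, 12, 13]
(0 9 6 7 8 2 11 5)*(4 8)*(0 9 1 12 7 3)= (0 1 12 7 4 8 2 11 5 9 6 3)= [1, 12, 11, 0, 8, 9, 3, 4, 2, 6, 10, 5, 7]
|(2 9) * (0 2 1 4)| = |(0 2 9 1 4)| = 5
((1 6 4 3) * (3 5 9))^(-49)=((1 6 4 5 9 3))^(-49)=(1 3 9 5 4 6)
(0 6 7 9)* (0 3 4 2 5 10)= (0 6 7 9 3 4 2 5 10)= [6, 1, 5, 4, 2, 10, 7, 9, 8, 3, 0]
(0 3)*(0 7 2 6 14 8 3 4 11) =[4, 1, 6, 7, 11, 5, 14, 2, 3, 9, 10, 0, 12, 13, 8] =(0 4 11)(2 6 14 8 3 7)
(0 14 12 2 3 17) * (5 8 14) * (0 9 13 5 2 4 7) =(0 2 3 17 9 13 5 8 14 12 4 7) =[2, 1, 3, 17, 7, 8, 6, 0, 14, 13, 10, 11, 4, 5, 12, 15, 16, 9]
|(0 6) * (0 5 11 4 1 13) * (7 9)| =|(0 6 5 11 4 1 13)(7 9)| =14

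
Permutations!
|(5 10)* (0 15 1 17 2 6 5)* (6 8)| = |(0 15 1 17 2 8 6 5 10)| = 9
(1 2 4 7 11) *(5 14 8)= (1 2 4 7 11)(5 14 8)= [0, 2, 4, 3, 7, 14, 6, 11, 5, 9, 10, 1, 12, 13, 8]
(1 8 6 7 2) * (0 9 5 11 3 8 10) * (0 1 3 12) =[9, 10, 3, 8, 4, 11, 7, 2, 6, 5, 1, 12, 0] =(0 9 5 11 12)(1 10)(2 3 8 6 7)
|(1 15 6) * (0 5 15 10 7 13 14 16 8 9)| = |(0 5 15 6 1 10 7 13 14 16 8 9)| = 12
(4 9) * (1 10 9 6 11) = (1 10 9 4 6 11) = [0, 10, 2, 3, 6, 5, 11, 7, 8, 4, 9, 1]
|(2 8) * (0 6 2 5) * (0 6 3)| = 4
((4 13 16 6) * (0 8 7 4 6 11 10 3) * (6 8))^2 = ((0 6 8 7 4 13 16 11 10 3))^2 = (0 8 4 16 10)(3 6 7 13 11)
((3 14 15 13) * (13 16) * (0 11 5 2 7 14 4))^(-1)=((0 11 5 2 7 14 15 16 13 3 4))^(-1)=(0 4 3 13 16 15 14 7 2 5 11)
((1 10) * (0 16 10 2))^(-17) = (0 1 16 2 10)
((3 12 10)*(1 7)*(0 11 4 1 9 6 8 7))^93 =(12)(0 11 4 1)(6 8 7 9)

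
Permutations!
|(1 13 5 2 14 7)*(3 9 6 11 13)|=10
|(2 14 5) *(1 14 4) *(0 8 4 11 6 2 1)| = 3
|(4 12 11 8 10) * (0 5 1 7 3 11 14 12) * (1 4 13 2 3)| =|(0 5 4)(1 7)(2 3 11 8 10 13)(12 14)| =6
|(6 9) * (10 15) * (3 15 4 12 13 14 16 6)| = 10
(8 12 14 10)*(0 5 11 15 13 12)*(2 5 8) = (0 8)(2 5 11 15 13 12 14 10) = [8, 1, 5, 3, 4, 11, 6, 7, 0, 9, 2, 15, 14, 12, 10, 13]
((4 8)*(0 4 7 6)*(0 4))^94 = (4 7)(6 8) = ((4 8 7 6))^94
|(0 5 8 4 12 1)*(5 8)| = |(0 8 4 12 1)| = 5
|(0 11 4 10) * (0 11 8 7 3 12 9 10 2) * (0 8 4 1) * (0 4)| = |(1 4 2 8 7 3 12 9 10 11)| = 10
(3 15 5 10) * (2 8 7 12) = [0, 1, 8, 15, 4, 10, 6, 12, 7, 9, 3, 11, 2, 13, 14, 5] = (2 8 7 12)(3 15 5 10)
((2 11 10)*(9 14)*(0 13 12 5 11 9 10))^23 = ((0 13 12 5 11)(2 9 14 10))^23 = (0 5 13 11 12)(2 10 14 9)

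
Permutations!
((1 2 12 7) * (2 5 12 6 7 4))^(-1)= (1 7 6 2 4 12 5)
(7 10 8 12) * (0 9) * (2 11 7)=(0 9)(2 11 7 10 8 12)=[9, 1, 11, 3, 4, 5, 6, 10, 12, 0, 8, 7, 2]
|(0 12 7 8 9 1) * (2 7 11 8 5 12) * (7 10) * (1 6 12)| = 30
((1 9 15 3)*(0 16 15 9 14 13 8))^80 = (16) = ((0 16 15 3 1 14 13 8))^80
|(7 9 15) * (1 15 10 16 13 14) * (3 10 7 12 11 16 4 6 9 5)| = |(1 15 12 11 16 13 14)(3 10 4 6 9 7 5)| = 7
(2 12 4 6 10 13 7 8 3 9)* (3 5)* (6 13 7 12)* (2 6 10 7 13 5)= [0, 1, 10, 9, 5, 3, 7, 8, 2, 6, 13, 11, 4, 12]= (2 10 13 12 4 5 3 9 6 7 8)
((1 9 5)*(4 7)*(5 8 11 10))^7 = (1 9 8 11 10 5)(4 7)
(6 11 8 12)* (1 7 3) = [0, 7, 2, 1, 4, 5, 11, 3, 12, 9, 10, 8, 6] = (1 7 3)(6 11 8 12)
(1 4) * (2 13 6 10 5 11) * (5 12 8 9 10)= (1 4)(2 13 6 5 11)(8 9 10 12)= [0, 4, 13, 3, 1, 11, 5, 7, 9, 10, 12, 2, 8, 6]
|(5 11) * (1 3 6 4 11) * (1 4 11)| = |(1 3 6 11 5 4)| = 6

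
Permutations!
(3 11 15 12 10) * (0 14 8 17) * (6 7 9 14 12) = [12, 1, 2, 11, 4, 5, 7, 9, 17, 14, 3, 15, 10, 13, 8, 6, 16, 0] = (0 12 10 3 11 15 6 7 9 14 8 17)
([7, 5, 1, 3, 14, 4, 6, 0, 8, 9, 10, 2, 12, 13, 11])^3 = (0 7)(1 14)(2 4)(5 11)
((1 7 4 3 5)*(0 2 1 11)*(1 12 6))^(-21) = (0 11 5 3 4 7 1 6 12 2)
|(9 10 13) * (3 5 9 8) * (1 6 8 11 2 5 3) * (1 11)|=|(1 6 8 11 2 5 9 10 13)|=9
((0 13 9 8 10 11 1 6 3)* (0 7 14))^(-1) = (0 14 7 3 6 1 11 10 8 9 13)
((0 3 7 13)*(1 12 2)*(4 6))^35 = (0 13 7 3)(1 2 12)(4 6)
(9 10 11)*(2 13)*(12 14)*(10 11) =(2 13)(9 11)(12 14) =[0, 1, 13, 3, 4, 5, 6, 7, 8, 11, 10, 9, 14, 2, 12]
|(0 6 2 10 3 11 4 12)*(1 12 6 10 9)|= |(0 10 3 11 4 6 2 9 1 12)|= 10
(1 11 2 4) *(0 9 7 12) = (0 9 7 12)(1 11 2 4) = [9, 11, 4, 3, 1, 5, 6, 12, 8, 7, 10, 2, 0]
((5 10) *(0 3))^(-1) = ((0 3)(5 10))^(-1) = (0 3)(5 10)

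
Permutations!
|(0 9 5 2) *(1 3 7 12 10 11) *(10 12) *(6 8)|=|(12)(0 9 5 2)(1 3 7 10 11)(6 8)|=20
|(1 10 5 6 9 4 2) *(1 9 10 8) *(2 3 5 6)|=10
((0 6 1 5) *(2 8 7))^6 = ((0 6 1 5)(2 8 7))^6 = (8)(0 1)(5 6)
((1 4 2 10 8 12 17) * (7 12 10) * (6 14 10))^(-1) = (1 17 12 7 2 4)(6 8 10 14)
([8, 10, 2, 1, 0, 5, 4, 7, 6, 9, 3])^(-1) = (0 4 6 8)(1 3 10)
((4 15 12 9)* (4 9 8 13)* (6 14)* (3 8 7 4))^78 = (4 12)(7 15)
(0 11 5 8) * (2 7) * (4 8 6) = (0 11 5 6 4 8)(2 7) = [11, 1, 7, 3, 8, 6, 4, 2, 0, 9, 10, 5]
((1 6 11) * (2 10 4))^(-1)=((1 6 11)(2 10 4))^(-1)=(1 11 6)(2 4 10)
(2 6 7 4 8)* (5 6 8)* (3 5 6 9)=(2 8)(3 5 9)(4 6 7)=[0, 1, 8, 5, 6, 9, 7, 4, 2, 3]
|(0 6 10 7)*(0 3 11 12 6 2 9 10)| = |(0 2 9 10 7 3 11 12 6)| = 9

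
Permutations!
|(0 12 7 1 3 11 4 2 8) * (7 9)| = 10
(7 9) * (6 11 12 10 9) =(6 11 12 10 9 7) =[0, 1, 2, 3, 4, 5, 11, 6, 8, 7, 9, 12, 10]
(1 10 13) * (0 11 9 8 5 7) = (0 11 9 8 5 7)(1 10 13) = [11, 10, 2, 3, 4, 7, 6, 0, 5, 8, 13, 9, 12, 1]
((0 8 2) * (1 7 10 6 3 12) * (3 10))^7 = (0 8 2)(1 12 3 7)(6 10) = ((0 8 2)(1 7 3 12)(6 10))^7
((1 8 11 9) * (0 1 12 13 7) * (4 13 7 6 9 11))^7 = ((0 1 8 4 13 6 9 12 7))^7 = (0 12 6 4 1 7 9 13 8)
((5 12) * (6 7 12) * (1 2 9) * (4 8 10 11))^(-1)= (1 9 2)(4 11 10 8)(5 12 7 6)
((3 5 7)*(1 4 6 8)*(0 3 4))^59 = (0 7 8 3 4 1 5 6)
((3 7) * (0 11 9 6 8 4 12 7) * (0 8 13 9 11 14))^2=((0 14)(3 8 4 12 7)(6 13 9))^2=(14)(3 4 7 8 12)(6 9 13)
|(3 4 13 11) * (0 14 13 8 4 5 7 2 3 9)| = 20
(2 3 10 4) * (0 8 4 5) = (0 8 4 2 3 10 5) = [8, 1, 3, 10, 2, 0, 6, 7, 4, 9, 5]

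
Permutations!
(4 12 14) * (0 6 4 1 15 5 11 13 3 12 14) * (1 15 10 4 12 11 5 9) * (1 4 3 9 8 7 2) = (0 6 12)(1 10 3 11 13 9 4 14 15 8 7 2) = [6, 10, 1, 11, 14, 5, 12, 2, 7, 4, 3, 13, 0, 9, 15, 8]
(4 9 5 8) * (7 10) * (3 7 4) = [0, 1, 2, 7, 9, 8, 6, 10, 3, 5, 4] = (3 7 10 4 9 5 8)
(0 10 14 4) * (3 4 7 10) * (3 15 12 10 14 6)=(0 15 12 10 6 3 4)(7 14)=[15, 1, 2, 4, 0, 5, 3, 14, 8, 9, 6, 11, 10, 13, 7, 12]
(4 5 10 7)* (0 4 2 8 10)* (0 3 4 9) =(0 9)(2 8 10 7)(3 4 5) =[9, 1, 8, 4, 5, 3, 6, 2, 10, 0, 7]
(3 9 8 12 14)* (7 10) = (3 9 8 12 14)(7 10) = [0, 1, 2, 9, 4, 5, 6, 10, 12, 8, 7, 11, 14, 13, 3]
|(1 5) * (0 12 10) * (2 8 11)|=6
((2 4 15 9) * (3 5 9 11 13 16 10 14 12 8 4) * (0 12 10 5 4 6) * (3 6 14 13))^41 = (0 9 13 8 6 5 10 12 2 16 14)(3 4 15 11)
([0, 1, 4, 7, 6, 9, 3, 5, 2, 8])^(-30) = [0, 1, 6, 5, 3, 8, 7, 9, 4, 2]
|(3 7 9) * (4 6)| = 6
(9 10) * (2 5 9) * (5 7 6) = [0, 1, 7, 3, 4, 9, 5, 6, 8, 10, 2] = (2 7 6 5 9 10)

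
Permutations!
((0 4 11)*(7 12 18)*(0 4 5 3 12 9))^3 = (0 12 9 3 7 5 18)(4 11)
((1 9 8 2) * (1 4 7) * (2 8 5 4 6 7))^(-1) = ((1 9 5 4 2 6 7))^(-1) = (1 7 6 2 4 5 9)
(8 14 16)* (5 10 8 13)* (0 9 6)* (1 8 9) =(0 1 8 14 16 13 5 10 9 6) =[1, 8, 2, 3, 4, 10, 0, 7, 14, 6, 9, 11, 12, 5, 16, 15, 13]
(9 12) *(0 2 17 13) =(0 2 17 13)(9 12) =[2, 1, 17, 3, 4, 5, 6, 7, 8, 12, 10, 11, 9, 0, 14, 15, 16, 13]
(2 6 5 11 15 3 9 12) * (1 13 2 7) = (1 13 2 6 5 11 15 3 9 12 7) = [0, 13, 6, 9, 4, 11, 5, 1, 8, 12, 10, 15, 7, 2, 14, 3]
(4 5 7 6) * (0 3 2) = (0 3 2)(4 5 7 6) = [3, 1, 0, 2, 5, 7, 4, 6]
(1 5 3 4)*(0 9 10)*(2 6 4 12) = (0 9 10)(1 5 3 12 2 6 4) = [9, 5, 6, 12, 1, 3, 4, 7, 8, 10, 0, 11, 2]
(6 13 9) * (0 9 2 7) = (0 9 6 13 2 7) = [9, 1, 7, 3, 4, 5, 13, 0, 8, 6, 10, 11, 12, 2]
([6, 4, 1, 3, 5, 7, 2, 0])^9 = (0 2 4 7 6 1 5)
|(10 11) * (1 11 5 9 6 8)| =7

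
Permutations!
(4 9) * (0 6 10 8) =(0 6 10 8)(4 9) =[6, 1, 2, 3, 9, 5, 10, 7, 0, 4, 8]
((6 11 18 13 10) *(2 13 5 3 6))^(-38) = ((2 13 10)(3 6 11 18 5))^(-38) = (2 13 10)(3 11 5 6 18)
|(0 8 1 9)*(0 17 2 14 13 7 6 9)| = 21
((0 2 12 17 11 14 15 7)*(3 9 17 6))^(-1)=((0 2 12 6 3 9 17 11 14 15 7))^(-1)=(0 7 15 14 11 17 9 3 6 12 2)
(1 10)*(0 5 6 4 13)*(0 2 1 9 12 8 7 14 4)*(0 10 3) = (0 5 6 10 9 12 8 7 14 4 13 2 1 3) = [5, 3, 1, 0, 13, 6, 10, 14, 7, 12, 9, 11, 8, 2, 4]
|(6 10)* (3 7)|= |(3 7)(6 10)|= 2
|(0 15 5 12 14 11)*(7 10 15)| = 8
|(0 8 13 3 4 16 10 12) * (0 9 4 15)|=5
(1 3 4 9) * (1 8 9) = (1 3 4)(8 9) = [0, 3, 2, 4, 1, 5, 6, 7, 9, 8]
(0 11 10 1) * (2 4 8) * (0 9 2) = (0 11 10 1 9 2 4 8) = [11, 9, 4, 3, 8, 5, 6, 7, 0, 2, 1, 10]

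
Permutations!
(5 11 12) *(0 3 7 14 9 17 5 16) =(0 3 7 14 9 17 5 11 12 16) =[3, 1, 2, 7, 4, 11, 6, 14, 8, 17, 10, 12, 16, 13, 9, 15, 0, 5]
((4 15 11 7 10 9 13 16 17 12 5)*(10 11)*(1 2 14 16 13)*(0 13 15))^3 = ((0 13 15 10 9 1 2 14 16 17 12 5 4)(7 11))^3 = (0 10 2 17 4 15 1 16 5 13 9 14 12)(7 11)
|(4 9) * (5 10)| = |(4 9)(5 10)| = 2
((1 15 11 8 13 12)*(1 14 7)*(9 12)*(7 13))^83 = (1 8 15 7 11)(9 13 14 12)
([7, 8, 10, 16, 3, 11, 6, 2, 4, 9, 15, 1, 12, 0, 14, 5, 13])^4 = (0 15 8 13 10 1 16 2 11 3 7 5 4)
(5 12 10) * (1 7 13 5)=[0, 7, 2, 3, 4, 12, 6, 13, 8, 9, 1, 11, 10, 5]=(1 7 13 5 12 10)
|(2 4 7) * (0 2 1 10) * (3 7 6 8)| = 9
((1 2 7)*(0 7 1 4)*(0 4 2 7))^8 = ((1 7 2))^8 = (1 2 7)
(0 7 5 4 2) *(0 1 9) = (0 7 5 4 2 1 9) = [7, 9, 1, 3, 2, 4, 6, 5, 8, 0]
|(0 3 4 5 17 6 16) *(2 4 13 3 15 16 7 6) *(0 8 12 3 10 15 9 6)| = 28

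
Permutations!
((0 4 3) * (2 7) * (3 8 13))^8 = (0 13 4 3 8) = ((0 4 8 13 3)(2 7))^8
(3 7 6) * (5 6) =(3 7 5 6) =[0, 1, 2, 7, 4, 6, 3, 5]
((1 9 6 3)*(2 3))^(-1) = (1 3 2 6 9)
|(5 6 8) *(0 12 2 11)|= |(0 12 2 11)(5 6 8)|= 12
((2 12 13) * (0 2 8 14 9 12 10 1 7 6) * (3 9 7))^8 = ((0 2 10 1 3 9 12 13 8 14 7 6))^8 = (0 8 3)(1 6 13)(2 14 9)(7 12 10)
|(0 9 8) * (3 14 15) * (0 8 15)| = |(0 9 15 3 14)| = 5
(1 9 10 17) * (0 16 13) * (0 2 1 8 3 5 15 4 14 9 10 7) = [16, 10, 1, 5, 14, 15, 6, 0, 3, 7, 17, 11, 12, 2, 9, 4, 13, 8] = (0 16 13 2 1 10 17 8 3 5 15 4 14 9 7)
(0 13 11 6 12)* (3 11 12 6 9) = (0 13 12)(3 11 9) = [13, 1, 2, 11, 4, 5, 6, 7, 8, 3, 10, 9, 0, 12]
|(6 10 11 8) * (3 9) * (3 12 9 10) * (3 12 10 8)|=|(3 8 6 12 9 10 11)|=7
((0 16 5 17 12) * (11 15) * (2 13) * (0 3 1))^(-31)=((0 16 5 17 12 3 1)(2 13)(11 15))^(-31)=(0 12 16 3 5 1 17)(2 13)(11 15)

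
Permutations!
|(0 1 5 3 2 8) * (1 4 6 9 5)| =8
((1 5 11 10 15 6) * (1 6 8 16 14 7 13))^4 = (1 15 7 11 16)(5 8 13 10 14)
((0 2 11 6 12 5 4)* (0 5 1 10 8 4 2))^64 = (1 10 8 4 5 2 11 6 12) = ((1 10 8 4 5 2 11 6 12))^64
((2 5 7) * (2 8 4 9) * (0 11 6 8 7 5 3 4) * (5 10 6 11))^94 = (11)(0 8 6 10 5)(2 4)(3 9)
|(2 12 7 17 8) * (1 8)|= 6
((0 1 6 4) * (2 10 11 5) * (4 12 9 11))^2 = ((0 1 6 12 9 11 5 2 10 4))^2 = (0 6 9 5 10)(1 12 11 2 4)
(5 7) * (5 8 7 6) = (5 6)(7 8) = [0, 1, 2, 3, 4, 6, 5, 8, 7]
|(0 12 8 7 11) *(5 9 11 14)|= 8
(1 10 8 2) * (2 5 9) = (1 10 8 5 9 2) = [0, 10, 1, 3, 4, 9, 6, 7, 5, 2, 8]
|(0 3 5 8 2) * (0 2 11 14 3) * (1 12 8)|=7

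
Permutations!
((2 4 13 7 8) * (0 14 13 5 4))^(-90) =(14)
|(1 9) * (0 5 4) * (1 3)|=3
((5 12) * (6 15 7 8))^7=(5 12)(6 8 7 15)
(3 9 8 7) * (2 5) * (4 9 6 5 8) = (2 8 7 3 6 5)(4 9) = [0, 1, 8, 6, 9, 2, 5, 3, 7, 4]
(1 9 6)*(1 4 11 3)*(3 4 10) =(1 9 6 10 3)(4 11) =[0, 9, 2, 1, 11, 5, 10, 7, 8, 6, 3, 4]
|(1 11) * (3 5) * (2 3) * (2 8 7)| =10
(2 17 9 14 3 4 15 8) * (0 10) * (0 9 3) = (0 10 9 14)(2 17 3 4 15 8) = [10, 1, 17, 4, 15, 5, 6, 7, 2, 14, 9, 11, 12, 13, 0, 8, 16, 3]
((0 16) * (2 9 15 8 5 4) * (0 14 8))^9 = (16) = ((0 16 14 8 5 4 2 9 15))^9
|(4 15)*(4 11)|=3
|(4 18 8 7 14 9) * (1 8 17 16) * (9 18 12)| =|(1 8 7 14 18 17 16)(4 12 9)| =21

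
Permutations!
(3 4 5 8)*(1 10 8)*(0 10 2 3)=(0 10 8)(1 2 3 4 5)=[10, 2, 3, 4, 5, 1, 6, 7, 0, 9, 8]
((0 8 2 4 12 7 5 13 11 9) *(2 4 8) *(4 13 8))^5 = (0 5)(2 8)(4 13)(7 9)(11 12)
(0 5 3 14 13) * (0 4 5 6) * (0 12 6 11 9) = [11, 1, 2, 14, 5, 3, 12, 7, 8, 0, 10, 9, 6, 4, 13] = (0 11 9)(3 14 13 4 5)(6 12)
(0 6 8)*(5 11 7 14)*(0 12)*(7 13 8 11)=[6, 1, 2, 3, 4, 7, 11, 14, 12, 9, 10, 13, 0, 8, 5]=(0 6 11 13 8 12)(5 7 14)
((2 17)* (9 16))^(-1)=(2 17)(9 16)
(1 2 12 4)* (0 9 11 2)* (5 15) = [9, 0, 12, 3, 1, 15, 6, 7, 8, 11, 10, 2, 4, 13, 14, 5] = (0 9 11 2 12 4 1)(5 15)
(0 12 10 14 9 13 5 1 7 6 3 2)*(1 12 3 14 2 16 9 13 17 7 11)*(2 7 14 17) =[3, 11, 0, 16, 4, 12, 17, 6, 8, 2, 7, 1, 10, 5, 13, 15, 9, 14] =(0 3 16 9 2)(1 11)(5 12 10 7 6 17 14 13)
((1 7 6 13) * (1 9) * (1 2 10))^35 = ((1 7 6 13 9 2 10))^35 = (13)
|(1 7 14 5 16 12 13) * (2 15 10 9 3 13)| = |(1 7 14 5 16 12 2 15 10 9 3 13)| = 12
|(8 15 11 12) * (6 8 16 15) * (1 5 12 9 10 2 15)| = |(1 5 12 16)(2 15 11 9 10)(6 8)| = 20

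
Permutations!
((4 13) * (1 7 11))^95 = (1 11 7)(4 13)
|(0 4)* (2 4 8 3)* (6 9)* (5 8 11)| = |(0 11 5 8 3 2 4)(6 9)| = 14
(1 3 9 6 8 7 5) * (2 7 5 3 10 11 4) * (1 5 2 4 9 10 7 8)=(1 7 3 10 11 9 6)(2 8)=[0, 7, 8, 10, 4, 5, 1, 3, 2, 6, 11, 9]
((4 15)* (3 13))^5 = ((3 13)(4 15))^5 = (3 13)(4 15)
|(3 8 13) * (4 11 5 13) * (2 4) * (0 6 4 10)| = 10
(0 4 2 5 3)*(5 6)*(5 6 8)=[4, 1, 8, 0, 2, 3, 6, 7, 5]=(0 4 2 8 5 3)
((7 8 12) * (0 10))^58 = (7 8 12)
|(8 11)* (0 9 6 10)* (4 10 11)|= |(0 9 6 11 8 4 10)|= 7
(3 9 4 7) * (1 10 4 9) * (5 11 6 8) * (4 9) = [0, 10, 2, 1, 7, 11, 8, 3, 5, 4, 9, 6] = (1 10 9 4 7 3)(5 11 6 8)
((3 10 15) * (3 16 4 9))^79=(3 10 15 16 4 9)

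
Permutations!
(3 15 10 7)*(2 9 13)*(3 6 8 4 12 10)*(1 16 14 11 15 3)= (1 16 14 11 15)(2 9 13)(4 12 10 7 6 8)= [0, 16, 9, 3, 12, 5, 8, 6, 4, 13, 7, 15, 10, 2, 11, 1, 14]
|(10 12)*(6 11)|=2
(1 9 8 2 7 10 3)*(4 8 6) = [0, 9, 7, 1, 8, 5, 4, 10, 2, 6, 3] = (1 9 6 4 8 2 7 10 3)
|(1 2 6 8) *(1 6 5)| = 6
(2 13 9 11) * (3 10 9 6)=[0, 1, 13, 10, 4, 5, 3, 7, 8, 11, 9, 2, 12, 6]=(2 13 6 3 10 9 11)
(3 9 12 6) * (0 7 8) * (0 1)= (0 7 8 1)(3 9 12 6)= [7, 0, 2, 9, 4, 5, 3, 8, 1, 12, 10, 11, 6]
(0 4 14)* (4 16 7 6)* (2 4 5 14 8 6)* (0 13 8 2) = (0 16 7)(2 4)(5 14 13 8 6) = [16, 1, 4, 3, 2, 14, 5, 0, 6, 9, 10, 11, 12, 8, 13, 15, 7]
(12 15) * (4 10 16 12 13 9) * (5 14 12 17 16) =[0, 1, 2, 3, 10, 14, 6, 7, 8, 4, 5, 11, 15, 9, 12, 13, 17, 16] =(4 10 5 14 12 15 13 9)(16 17)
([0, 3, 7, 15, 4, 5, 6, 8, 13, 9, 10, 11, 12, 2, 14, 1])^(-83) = [0, 3, 7, 15, 4, 5, 6, 8, 13, 9, 10, 11, 12, 2, 14, 1]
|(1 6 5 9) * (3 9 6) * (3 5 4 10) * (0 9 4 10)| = |(0 9 1 5 6 10 3 4)| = 8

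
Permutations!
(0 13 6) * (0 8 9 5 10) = (0 13 6 8 9 5 10) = [13, 1, 2, 3, 4, 10, 8, 7, 9, 5, 0, 11, 12, 6]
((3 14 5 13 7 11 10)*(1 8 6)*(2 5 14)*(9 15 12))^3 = (15)(2 7 3 13 10 5 11)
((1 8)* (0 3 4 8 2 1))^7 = (0 8 4 3)(1 2)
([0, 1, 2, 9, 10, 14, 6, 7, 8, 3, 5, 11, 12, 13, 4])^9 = (3 9)(4 10 5 14)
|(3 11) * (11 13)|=|(3 13 11)|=3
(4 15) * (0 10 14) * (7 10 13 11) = [13, 1, 2, 3, 15, 5, 6, 10, 8, 9, 14, 7, 12, 11, 0, 4] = (0 13 11 7 10 14)(4 15)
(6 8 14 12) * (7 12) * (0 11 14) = [11, 1, 2, 3, 4, 5, 8, 12, 0, 9, 10, 14, 6, 13, 7] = (0 11 14 7 12 6 8)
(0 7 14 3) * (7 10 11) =(0 10 11 7 14 3) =[10, 1, 2, 0, 4, 5, 6, 14, 8, 9, 11, 7, 12, 13, 3]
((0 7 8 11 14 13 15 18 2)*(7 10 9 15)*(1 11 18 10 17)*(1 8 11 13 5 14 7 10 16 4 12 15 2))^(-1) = (0 2 9 10 13 1 18 8 17)(4 16 15 12)(5 14)(7 11)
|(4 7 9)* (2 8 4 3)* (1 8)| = 7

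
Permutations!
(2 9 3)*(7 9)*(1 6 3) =(1 6 3 2 7 9) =[0, 6, 7, 2, 4, 5, 3, 9, 8, 1]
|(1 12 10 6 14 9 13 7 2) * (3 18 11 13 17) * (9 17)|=12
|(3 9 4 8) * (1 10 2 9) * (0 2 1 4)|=6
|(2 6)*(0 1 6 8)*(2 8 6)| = |(0 1 2 6 8)| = 5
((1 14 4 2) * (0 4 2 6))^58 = ((0 4 6)(1 14 2))^58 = (0 4 6)(1 14 2)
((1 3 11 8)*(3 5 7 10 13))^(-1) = ((1 5 7 10 13 3 11 8))^(-1) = (1 8 11 3 13 10 7 5)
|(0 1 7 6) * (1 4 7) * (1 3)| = 4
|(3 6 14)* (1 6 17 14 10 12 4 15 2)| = 21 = |(1 6 10 12 4 15 2)(3 17 14)|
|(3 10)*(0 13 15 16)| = |(0 13 15 16)(3 10)| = 4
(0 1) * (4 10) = (0 1)(4 10) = [1, 0, 2, 3, 10, 5, 6, 7, 8, 9, 4]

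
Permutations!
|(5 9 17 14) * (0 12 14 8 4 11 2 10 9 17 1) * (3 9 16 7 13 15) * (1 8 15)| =|(0 12 14 5 17 15 3 9 8 4 11 2 10 16 7 13 1)| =17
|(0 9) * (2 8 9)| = |(0 2 8 9)| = 4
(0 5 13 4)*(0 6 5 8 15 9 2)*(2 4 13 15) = (0 8 2)(4 6 5 15 9) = [8, 1, 0, 3, 6, 15, 5, 7, 2, 4, 10, 11, 12, 13, 14, 9]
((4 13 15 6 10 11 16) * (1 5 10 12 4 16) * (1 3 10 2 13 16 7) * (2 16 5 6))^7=((1 6 12 4 5 16 7)(2 13 15)(3 10 11))^7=(16)(2 13 15)(3 10 11)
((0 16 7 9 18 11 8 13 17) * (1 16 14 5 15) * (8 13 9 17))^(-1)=(0 17 7 16 1 15 5 14)(8 13 11 18 9)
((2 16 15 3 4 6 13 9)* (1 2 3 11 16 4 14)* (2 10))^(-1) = ((1 10 2 4 6 13 9 3 14)(11 16 15))^(-1) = (1 14 3 9 13 6 4 2 10)(11 15 16)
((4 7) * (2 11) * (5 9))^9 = (2 11)(4 7)(5 9)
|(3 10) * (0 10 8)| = 4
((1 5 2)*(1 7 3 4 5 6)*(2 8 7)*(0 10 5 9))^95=(0 9 4 3 7 8 5 10)(1 6)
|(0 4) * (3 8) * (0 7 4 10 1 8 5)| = |(0 10 1 8 3 5)(4 7)| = 6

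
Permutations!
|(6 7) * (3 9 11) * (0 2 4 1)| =|(0 2 4 1)(3 9 11)(6 7)| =12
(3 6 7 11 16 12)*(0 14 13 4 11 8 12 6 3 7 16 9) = (0 14 13 4 11 9)(6 16)(7 8 12) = [14, 1, 2, 3, 11, 5, 16, 8, 12, 0, 10, 9, 7, 4, 13, 15, 6]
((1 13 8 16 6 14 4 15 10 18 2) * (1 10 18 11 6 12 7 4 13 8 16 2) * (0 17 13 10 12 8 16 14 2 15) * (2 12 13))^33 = (1 15 16 18 8)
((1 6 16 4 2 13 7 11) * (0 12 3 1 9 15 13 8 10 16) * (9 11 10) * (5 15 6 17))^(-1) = (0 6 9 8 2 4 16 10 7 13 15 5 17 1 3 12)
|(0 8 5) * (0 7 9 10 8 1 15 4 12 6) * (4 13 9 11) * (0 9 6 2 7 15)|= |(0 1)(2 7 11 4 12)(5 15 13 6 9 10 8)|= 70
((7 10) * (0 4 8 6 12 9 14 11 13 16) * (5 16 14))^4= ((0 4 8 6 12 9 5 16)(7 10)(11 13 14))^4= (0 12)(4 9)(5 8)(6 16)(11 13 14)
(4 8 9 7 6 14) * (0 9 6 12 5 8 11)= (0 9 7 12 5 8 6 14 4 11)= [9, 1, 2, 3, 11, 8, 14, 12, 6, 7, 10, 0, 5, 13, 4]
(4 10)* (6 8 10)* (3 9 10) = (3 9 10 4 6 8) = [0, 1, 2, 9, 6, 5, 8, 7, 3, 10, 4]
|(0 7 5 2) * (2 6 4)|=|(0 7 5 6 4 2)|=6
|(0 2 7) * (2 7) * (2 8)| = |(0 7)(2 8)| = 2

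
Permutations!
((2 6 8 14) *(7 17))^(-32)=(17)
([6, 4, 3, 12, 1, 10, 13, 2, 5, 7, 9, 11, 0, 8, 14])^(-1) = (14)(0 12 3 2 7 9 10 5 8 13 6)(1 4)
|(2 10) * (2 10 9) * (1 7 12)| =6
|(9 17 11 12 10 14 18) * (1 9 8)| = |(1 9 17 11 12 10 14 18 8)| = 9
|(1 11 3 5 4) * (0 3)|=6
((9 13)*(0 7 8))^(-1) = ((0 7 8)(9 13))^(-1) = (0 8 7)(9 13)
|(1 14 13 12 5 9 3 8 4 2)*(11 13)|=11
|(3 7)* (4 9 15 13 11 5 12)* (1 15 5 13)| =4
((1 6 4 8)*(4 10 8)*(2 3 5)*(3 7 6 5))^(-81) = ((1 5 2 7 6 10 8))^(-81) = (1 7 8 2 10 5 6)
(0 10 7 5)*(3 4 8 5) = [10, 1, 2, 4, 8, 0, 6, 3, 5, 9, 7] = (0 10 7 3 4 8 5)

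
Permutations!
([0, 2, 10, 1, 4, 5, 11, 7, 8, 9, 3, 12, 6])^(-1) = (1 3 10 2)(6 12 11)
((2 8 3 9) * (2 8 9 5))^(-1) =((2 9 8 3 5))^(-1) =(2 5 3 8 9)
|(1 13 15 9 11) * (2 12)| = |(1 13 15 9 11)(2 12)| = 10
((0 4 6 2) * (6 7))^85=((0 4 7 6 2))^85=(7)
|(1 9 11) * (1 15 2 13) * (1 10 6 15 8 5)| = |(1 9 11 8 5)(2 13 10 6 15)| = 5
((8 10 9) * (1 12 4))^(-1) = (1 4 12)(8 9 10)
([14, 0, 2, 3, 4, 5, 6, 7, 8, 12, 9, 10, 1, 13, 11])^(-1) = (0 1 12 9 10 11 14)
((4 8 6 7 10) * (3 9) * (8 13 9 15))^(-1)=((3 15 8 6 7 10 4 13 9))^(-1)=(3 9 13 4 10 7 6 8 15)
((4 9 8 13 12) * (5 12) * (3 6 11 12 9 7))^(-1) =((3 6 11 12 4 7)(5 9 8 13))^(-1) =(3 7 4 12 11 6)(5 13 8 9)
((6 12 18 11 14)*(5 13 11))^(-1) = (5 18 12 6 14 11 13) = ((5 13 11 14 6 12 18))^(-1)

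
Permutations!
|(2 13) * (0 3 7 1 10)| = |(0 3 7 1 10)(2 13)| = 10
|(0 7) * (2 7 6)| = 4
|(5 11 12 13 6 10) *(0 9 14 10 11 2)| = 12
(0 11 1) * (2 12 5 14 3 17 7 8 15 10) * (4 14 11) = (0 4 14 3 17 7 8 15 10 2 12 5 11 1) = [4, 0, 12, 17, 14, 11, 6, 8, 15, 9, 2, 1, 5, 13, 3, 10, 16, 7]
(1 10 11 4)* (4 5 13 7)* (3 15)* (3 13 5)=(1 10 11 3 15 13 7 4)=[0, 10, 2, 15, 1, 5, 6, 4, 8, 9, 11, 3, 12, 7, 14, 13]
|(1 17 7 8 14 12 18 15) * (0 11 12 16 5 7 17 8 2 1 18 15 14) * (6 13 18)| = 14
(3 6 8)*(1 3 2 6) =[0, 3, 6, 1, 4, 5, 8, 7, 2] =(1 3)(2 6 8)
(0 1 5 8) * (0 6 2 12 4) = (0 1 5 8 6 2 12 4) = [1, 5, 12, 3, 0, 8, 2, 7, 6, 9, 10, 11, 4]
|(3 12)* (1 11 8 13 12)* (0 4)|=6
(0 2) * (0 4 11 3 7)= (0 2 4 11 3 7)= [2, 1, 4, 7, 11, 5, 6, 0, 8, 9, 10, 3]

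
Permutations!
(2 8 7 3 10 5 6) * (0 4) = (0 4)(2 8 7 3 10 5 6) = [4, 1, 8, 10, 0, 6, 2, 3, 7, 9, 5]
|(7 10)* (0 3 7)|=|(0 3 7 10)|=4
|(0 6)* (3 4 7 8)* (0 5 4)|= 7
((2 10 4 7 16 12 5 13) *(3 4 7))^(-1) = (2 13 5 12 16 7 10)(3 4)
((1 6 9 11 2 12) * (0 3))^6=(12)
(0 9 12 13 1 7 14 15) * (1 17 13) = [9, 7, 2, 3, 4, 5, 6, 14, 8, 12, 10, 11, 1, 17, 15, 0, 16, 13] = (0 9 12 1 7 14 15)(13 17)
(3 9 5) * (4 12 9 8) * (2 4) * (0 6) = (0 6)(2 4 12 9 5 3 8) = [6, 1, 4, 8, 12, 3, 0, 7, 2, 5, 10, 11, 9]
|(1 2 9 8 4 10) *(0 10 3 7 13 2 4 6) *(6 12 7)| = 6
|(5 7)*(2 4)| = 2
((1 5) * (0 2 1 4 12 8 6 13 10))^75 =(0 12)(1 6)(2 8)(4 10)(5 13)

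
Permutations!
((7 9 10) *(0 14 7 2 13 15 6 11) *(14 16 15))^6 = (0 16 15 6 11) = ((0 16 15 6 11)(2 13 14 7 9 10))^6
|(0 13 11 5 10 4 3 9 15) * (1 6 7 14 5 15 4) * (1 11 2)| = 33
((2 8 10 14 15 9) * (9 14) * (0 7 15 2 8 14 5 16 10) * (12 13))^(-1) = (0 8 9 10 16 5 15 7)(2 14)(12 13)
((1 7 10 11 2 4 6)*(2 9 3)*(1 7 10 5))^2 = (1 11 3 4 7)(2 6 5 10 9)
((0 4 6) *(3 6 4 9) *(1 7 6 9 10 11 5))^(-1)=(0 6 7 1 5 11 10)(3 9)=((0 10 11 5 1 7 6)(3 9))^(-1)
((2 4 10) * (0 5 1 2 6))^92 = (0 5 1 2 4 10 6)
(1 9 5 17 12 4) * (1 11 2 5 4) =(1 9 4 11 2 5 17 12) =[0, 9, 5, 3, 11, 17, 6, 7, 8, 4, 10, 2, 1, 13, 14, 15, 16, 12]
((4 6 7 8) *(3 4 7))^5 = (3 6 4)(7 8)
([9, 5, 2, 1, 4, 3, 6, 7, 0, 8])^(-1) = (0 8 9)(1 3 5)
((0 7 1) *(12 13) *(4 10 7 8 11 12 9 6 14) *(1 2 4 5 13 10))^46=(0 8 11 12 10 7 2 4 1)(5 13 9 6 14)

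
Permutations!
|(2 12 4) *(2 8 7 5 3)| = 7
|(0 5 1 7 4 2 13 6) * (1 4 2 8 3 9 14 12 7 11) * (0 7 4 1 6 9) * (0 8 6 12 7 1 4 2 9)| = 18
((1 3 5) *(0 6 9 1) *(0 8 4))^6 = ((0 6 9 1 3 5 8 4))^6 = (0 8 3 9)(1 6 4 5)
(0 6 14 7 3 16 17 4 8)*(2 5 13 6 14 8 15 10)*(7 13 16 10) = (0 14 13 6 8)(2 5 16 17 4 15 7 3 10) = [14, 1, 5, 10, 15, 16, 8, 3, 0, 9, 2, 11, 12, 6, 13, 7, 17, 4]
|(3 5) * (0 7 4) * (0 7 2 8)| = 6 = |(0 2 8)(3 5)(4 7)|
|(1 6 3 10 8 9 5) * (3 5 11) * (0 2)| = |(0 2)(1 6 5)(3 10 8 9 11)| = 30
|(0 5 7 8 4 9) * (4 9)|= |(0 5 7 8 9)|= 5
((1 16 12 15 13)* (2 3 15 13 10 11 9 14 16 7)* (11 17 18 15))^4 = ((1 7 2 3 11 9 14 16 12 13)(10 17 18 15))^4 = (18)(1 11 12 2 14)(3 16 7 9 13)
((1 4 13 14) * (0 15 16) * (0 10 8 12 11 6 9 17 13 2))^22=(0 6 2 11 4 12 1 8 14 10 13 16 17 15 9)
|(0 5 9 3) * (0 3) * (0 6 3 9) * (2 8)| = |(0 5)(2 8)(3 9 6)| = 6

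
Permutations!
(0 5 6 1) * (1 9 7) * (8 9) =[5, 0, 2, 3, 4, 6, 8, 1, 9, 7] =(0 5 6 8 9 7 1)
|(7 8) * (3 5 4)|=6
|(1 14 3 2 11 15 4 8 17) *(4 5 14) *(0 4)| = |(0 4 8 17 1)(2 11 15 5 14 3)| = 30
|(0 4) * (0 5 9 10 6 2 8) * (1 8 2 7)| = 9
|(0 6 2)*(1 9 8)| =|(0 6 2)(1 9 8)| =3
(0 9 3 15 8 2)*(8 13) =[9, 1, 0, 15, 4, 5, 6, 7, 2, 3, 10, 11, 12, 8, 14, 13] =(0 9 3 15 13 8 2)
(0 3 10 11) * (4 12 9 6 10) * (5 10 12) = (0 3 4 5 10 11)(6 12 9) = [3, 1, 2, 4, 5, 10, 12, 7, 8, 6, 11, 0, 9]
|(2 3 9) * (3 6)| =4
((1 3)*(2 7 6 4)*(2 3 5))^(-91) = ((1 5 2 7 6 4 3))^(-91) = (7)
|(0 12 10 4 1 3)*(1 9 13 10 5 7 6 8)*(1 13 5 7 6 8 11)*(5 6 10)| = 13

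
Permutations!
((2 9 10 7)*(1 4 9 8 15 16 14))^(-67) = ((1 4 9 10 7 2 8 15 16 14))^(-67) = (1 10 8 14 9 2 16 4 7 15)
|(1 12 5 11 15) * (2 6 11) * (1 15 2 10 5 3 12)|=6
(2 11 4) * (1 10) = (1 10)(2 11 4) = [0, 10, 11, 3, 2, 5, 6, 7, 8, 9, 1, 4]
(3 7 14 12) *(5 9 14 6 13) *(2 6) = (2 6 13 5 9 14 12 3 7) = [0, 1, 6, 7, 4, 9, 13, 2, 8, 14, 10, 11, 3, 5, 12]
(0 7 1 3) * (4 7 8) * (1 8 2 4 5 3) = (0 2 4 7 8 5 3) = [2, 1, 4, 0, 7, 3, 6, 8, 5]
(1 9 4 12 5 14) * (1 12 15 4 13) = (1 9 13)(4 15)(5 14 12) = [0, 9, 2, 3, 15, 14, 6, 7, 8, 13, 10, 11, 5, 1, 12, 4]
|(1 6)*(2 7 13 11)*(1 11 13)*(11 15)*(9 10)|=|(1 6 15 11 2 7)(9 10)|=6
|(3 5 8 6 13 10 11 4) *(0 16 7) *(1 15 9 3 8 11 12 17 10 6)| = 24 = |(0 16 7)(1 15 9 3 5 11 4 8)(6 13)(10 12 17)|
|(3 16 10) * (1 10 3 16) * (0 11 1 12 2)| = |(0 11 1 10 16 3 12 2)| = 8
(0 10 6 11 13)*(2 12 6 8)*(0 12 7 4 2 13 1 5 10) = (1 5 10 8 13 12 6 11)(2 7 4) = [0, 5, 7, 3, 2, 10, 11, 4, 13, 9, 8, 1, 6, 12]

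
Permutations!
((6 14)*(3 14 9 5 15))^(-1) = ((3 14 6 9 5 15))^(-1) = (3 15 5 9 6 14)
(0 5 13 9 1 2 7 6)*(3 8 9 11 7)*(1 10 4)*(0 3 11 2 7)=(0 5 13 2 11)(1 7 6 3 8 9 10 4)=[5, 7, 11, 8, 1, 13, 3, 6, 9, 10, 4, 0, 12, 2]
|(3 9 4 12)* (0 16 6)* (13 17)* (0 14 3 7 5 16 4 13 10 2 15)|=|(0 4 12 7 5 16 6 14 3 9 13 17 10 2 15)|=15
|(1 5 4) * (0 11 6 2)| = |(0 11 6 2)(1 5 4)| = 12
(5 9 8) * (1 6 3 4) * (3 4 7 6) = (1 3 7 6 4)(5 9 8) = [0, 3, 2, 7, 1, 9, 4, 6, 5, 8]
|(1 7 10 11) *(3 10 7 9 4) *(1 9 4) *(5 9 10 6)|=6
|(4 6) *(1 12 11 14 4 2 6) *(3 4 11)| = 4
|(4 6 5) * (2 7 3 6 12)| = |(2 7 3 6 5 4 12)| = 7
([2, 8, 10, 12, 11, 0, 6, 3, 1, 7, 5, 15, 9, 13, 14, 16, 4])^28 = [0, 1, 2, 3, 4, 5, 6, 7, 8, 9, 10, 11, 12, 13, 14, 15, 16]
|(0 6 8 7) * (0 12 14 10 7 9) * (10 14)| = 12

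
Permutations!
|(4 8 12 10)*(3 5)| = |(3 5)(4 8 12 10)| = 4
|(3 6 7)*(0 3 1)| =5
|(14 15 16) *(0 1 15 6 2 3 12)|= |(0 1 15 16 14 6 2 3 12)|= 9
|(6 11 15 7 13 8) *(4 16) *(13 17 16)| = |(4 13 8 6 11 15 7 17 16)| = 9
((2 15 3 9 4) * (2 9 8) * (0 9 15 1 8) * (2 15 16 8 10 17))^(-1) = (0 3 15 8 16 4 9)(1 2 17 10)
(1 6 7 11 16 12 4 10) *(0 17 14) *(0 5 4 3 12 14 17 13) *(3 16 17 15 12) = [13, 6, 2, 3, 10, 4, 7, 11, 8, 9, 1, 17, 16, 0, 5, 12, 14, 15] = (0 13)(1 6 7 11 17 15 12 16 14 5 4 10)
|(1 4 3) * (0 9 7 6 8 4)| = |(0 9 7 6 8 4 3 1)| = 8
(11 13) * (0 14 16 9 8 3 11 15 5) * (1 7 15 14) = (0 1 7 15 5)(3 11 13 14 16 9 8) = [1, 7, 2, 11, 4, 0, 6, 15, 3, 8, 10, 13, 12, 14, 16, 5, 9]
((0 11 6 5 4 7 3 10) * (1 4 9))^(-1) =((0 11 6 5 9 1 4 7 3 10))^(-1) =(0 10 3 7 4 1 9 5 6 11)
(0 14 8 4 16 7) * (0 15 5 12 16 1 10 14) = (1 10 14 8 4)(5 12 16 7 15) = [0, 10, 2, 3, 1, 12, 6, 15, 4, 9, 14, 11, 16, 13, 8, 5, 7]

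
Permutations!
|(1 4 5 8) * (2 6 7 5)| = |(1 4 2 6 7 5 8)| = 7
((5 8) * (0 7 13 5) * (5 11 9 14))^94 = ((0 7 13 11 9 14 5 8))^94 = (0 5 9 13)(7 8 14 11)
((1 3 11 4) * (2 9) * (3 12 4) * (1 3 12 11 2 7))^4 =(1 3)(2 11)(4 7)(9 12)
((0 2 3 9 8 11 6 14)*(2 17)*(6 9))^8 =((0 17 2 3 6 14)(8 11 9))^8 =(0 2 6)(3 14 17)(8 9 11)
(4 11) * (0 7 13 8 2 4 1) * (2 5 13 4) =(0 7 4 11 1)(5 13 8) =[7, 0, 2, 3, 11, 13, 6, 4, 5, 9, 10, 1, 12, 8]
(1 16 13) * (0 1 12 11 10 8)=(0 1 16 13 12 11 10 8)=[1, 16, 2, 3, 4, 5, 6, 7, 0, 9, 8, 10, 11, 12, 14, 15, 13]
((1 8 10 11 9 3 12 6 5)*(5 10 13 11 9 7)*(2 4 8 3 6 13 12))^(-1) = ((1 3 2 4 8 12 13 11 7 5)(6 10 9))^(-1) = (1 5 7 11 13 12 8 4 2 3)(6 9 10)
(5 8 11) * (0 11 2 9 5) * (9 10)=[11, 1, 10, 3, 4, 8, 6, 7, 2, 5, 9, 0]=(0 11)(2 10 9 5 8)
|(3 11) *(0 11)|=3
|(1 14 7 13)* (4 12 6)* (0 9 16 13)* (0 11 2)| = 9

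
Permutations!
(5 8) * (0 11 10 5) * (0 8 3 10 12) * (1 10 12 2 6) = (0 11 2 6 1 10 5 3 12) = [11, 10, 6, 12, 4, 3, 1, 7, 8, 9, 5, 2, 0]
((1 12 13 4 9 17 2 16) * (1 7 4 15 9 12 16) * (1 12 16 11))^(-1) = (1 11)(2 17 9 15 13 12)(4 7 16)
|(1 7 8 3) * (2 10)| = 4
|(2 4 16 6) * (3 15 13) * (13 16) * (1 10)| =|(1 10)(2 4 13 3 15 16 6)| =14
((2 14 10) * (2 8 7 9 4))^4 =(2 7 14 9 10 4 8) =((2 14 10 8 7 9 4))^4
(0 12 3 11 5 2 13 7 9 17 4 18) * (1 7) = (0 12 3 11 5 2 13 1 7 9 17 4 18) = [12, 7, 13, 11, 18, 2, 6, 9, 8, 17, 10, 5, 3, 1, 14, 15, 16, 4, 0]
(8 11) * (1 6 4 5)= (1 6 4 5)(8 11)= [0, 6, 2, 3, 5, 1, 4, 7, 11, 9, 10, 8]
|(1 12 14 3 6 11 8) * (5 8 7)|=|(1 12 14 3 6 11 7 5 8)|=9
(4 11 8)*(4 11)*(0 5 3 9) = (0 5 3 9)(8 11) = [5, 1, 2, 9, 4, 3, 6, 7, 11, 0, 10, 8]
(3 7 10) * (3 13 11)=[0, 1, 2, 7, 4, 5, 6, 10, 8, 9, 13, 3, 12, 11]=(3 7 10 13 11)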